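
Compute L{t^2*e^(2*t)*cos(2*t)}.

2*(s - 2)*(s^2 - 4*s - 8)/(s^2 - 4*s + 8)^3

L{cos(2t)} = s/(s^2 + 4).
Multiplying by e^(2t) shifts s → s - 2, so L{e^(2*t)*cos(2*t)} = (s - 2)/((s - 2)^2 + 4).
Then apply L{t^2·g(t)} = (-1)^2 d^2/ds^2[G(s)] with G(s) = (s - 2)/((s - 2)^2 + 4):
differentiating 2 times and applying the sign gives 2*(s - 2)*(s^2 - 4*s - 8)/(s^2 - 4*s + 8)^3.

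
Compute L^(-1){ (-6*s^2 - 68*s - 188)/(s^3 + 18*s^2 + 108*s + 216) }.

2*t^2*exp(-6*t) + 4*t*exp(-6*t) - 6*exp(-6*t)

Factor the denominator: s^3 + 18*s^2 + 108*s + 216 = (s + 6)^3.
Partial fraction decomposition gives [-6/(s + 6)] + [4/(s + 6)^2] + [4/(s + 6)^3].
Invert each term: -6/(s + 6) ↔ -6e^(-6t); 4/(s + 6)^2 ↔ 4t·e^(-6t); 4/(s + 6)^3 ↔ (2)t^2·e^(-6t).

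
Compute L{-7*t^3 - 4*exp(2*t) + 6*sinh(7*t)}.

42/(s^2 - 49) - 4/(s - 2) - 42/s^4

Apply the Laplace transform termwise.
(-4)·[L{e^(2t)} = 1/(s - 2)]; (-7)·[L{t^3} = 3!/s^4 = 6/s^4]; (6)·[L{sinh(7t)} = 7/(s^2 - 49)].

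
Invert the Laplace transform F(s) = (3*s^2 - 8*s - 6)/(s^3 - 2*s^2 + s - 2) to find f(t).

Factor the denominator: s^3 - 2*s^2 + s - 2 = (s - 2)*(s^2 + 1).
Partial fraction decomposition gives [-2/(s - 2)] + [5*s/(s^2 + 1)] + [2/(s^2 + 1)].
Invert each term: -2/(s - 2) ↔ -2e^(2t); 5·s/(s^2 + 1) ↔ 5cos(t); 2·1/(s^2 + 1) ↔ 2sin(t).

f(t) = -2*exp(2*t) + 2*sin(t) + 5*cos(t)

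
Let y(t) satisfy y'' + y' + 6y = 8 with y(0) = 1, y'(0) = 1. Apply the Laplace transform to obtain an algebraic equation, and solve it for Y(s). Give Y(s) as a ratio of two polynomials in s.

Y(s) = (s^2 + 2*s + 8)/(s^3 + s^2 + 6*s)

Transform both sides with L{·}.
The derivative rules (L{y''} = s^2 Y - s·y(0) - y'(0) and L{y'} = sY - y(0), with y(0) = 1, y'(0) = 1) turn the left side into (s^2 + s + 6)Y - (s + 2).
The right side is L{8} = 8/s.
So (s^2 + s + 6)Y = 8/s + (s + 2).
Isolate Y and clear denominators.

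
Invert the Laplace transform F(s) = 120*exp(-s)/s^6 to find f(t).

The factor e^(-s) signals a time shift by c = 1 (second shifting theorem).
L{t^5} = 5!/s^6 = 120/s^6, so L^-1{120/s^6} = t^5.
Hence the inverse is u(t - 1) times that function evaluated at t - 1.

f(t) = Heaviside(t - 1)*((t - 1)^5)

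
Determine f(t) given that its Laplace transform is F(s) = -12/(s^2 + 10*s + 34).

Rewrite the denominator: s^2 + 10*s + 34 = (s + 5)^2 + 9.
The form in (s + 5) signals a first-shifting-theorem factor e^(-5t).
Since L{sin(3t)} = 3/(s^2 + 9), the inverse is exp(-5*t)*sin(3*t), scaled by -4.

f(t) = -4*exp(-5*t)*sin(3*t)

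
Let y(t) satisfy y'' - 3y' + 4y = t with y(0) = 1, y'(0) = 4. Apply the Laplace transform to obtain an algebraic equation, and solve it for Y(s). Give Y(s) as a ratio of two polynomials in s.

Y(s) = (s^3 + s^2 + 1)/(s^4 - 3*s^3 + 4*s^2)

Transform both sides with L{·}.
With L{y''} = s^2 Y - s·y(0) - y'(0) and L{y'} = sY - y(0), with y(0) = 1, y'(0) = 4: the LHS transforms to (s^2 - 3*s + 4)Y - (s + 1).
The right side is L{t} = s^(-2).
So (s^2 - 3*s + 4)Y = s^(-2) + (s + 1).
Divide through and combine into a single rational function.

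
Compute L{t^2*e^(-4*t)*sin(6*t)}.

36*(s^2 + 8*s + 4)/(s^2 + 8*s + 52)^3

L{sin(6t)} = 6/(s^2 + 36).
Multiplying by e^(-4t) shifts s → s + 4, so L{e^(-4*t)*sin(6*t)} = 6/((s + 4)^2 + 36).
Then apply L{t^2·g(t)} = (-1)^2 d^2/ds^2[H(s)] with H(s) = 6/((s + 4)^2 + 36):
differentiating 2 times and applying the sign gives 36*(s^2 + 8*s + 4)/(s^2 + 8*s + 52)^3.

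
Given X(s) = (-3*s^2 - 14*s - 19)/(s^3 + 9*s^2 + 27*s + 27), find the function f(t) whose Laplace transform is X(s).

Factor the denominator: s^3 + 9*s^2 + 27*s + 27 = (s + 3)^3.
Partial fraction decomposition gives [-3/(s + 3)] + [4/(s + 3)^2] + [-4/(s + 3)^3].
Invert each term: -3/(s + 3) ↔ -3e^(-3t); 4/(s + 3)^2 ↔ 4t·e^(-3t); -4/(s + 3)^3 ↔ (-2)t^2·e^(-3t).

f(t) = -2*t^2*exp(-3*t) + 4*t*exp(-3*t) - 3*exp(-3*t)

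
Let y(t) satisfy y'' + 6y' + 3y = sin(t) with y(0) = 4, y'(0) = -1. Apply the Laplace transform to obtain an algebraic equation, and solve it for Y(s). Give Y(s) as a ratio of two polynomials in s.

Laplace-transform each side.
The derivative rules (L{y''} = s^2 Y - s·y(0) - y'(0) and L{y'} = sY - y(0), with y(0) = 4, y'(0) = -1) turn the left side into (s^2 + 6*s + 3)Y - (4*s + 23).
The right side is L{sin(t)} = 1/(s^2 + 1).
So (s^2 + 6*s + 3)Y = 1/(s^2 + 1) + (4*s + 23).
Solve for Y(s) and write it as one ratio of polynomials.

Y(s) = (4*s^3 + 23*s^2 + 4*s + 24)/(s^4 + 6*s^3 + 4*s^2 + 6*s + 3)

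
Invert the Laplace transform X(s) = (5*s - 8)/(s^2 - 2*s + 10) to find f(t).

Complete the square in the denominator: s^2 - 2*s + 10 = (s - 1)^2 + 3^2.
Split the numerator to match: 5*s - 8 = 5·(s - 1) - 1·3.
Invert each term: 5·(s - 1)/((s - 1)^2 + 9) ↔ 5e^(t)cos(3t); -1·3/((s - 1)^2 + 9) ↔ -e^(t)sin(3t).

f(t) = -exp(t)*sin(3*t) + 5*exp(t)*cos(3*t)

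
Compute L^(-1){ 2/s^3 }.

Since L{t^2} = 2!/s^3 = 2/s^3, the inverse is t^2.

t^2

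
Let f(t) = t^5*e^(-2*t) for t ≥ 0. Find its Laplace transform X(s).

L{t^5} = 5!/s^6 = 120/s^6.
By the first shifting theorem, multiplying by e^(-2t) replaces s with s + 2.

X(s) = 120/(s + 2)^6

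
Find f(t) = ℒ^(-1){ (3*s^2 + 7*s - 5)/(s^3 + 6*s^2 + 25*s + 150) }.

f(t) = -sin(5*t) + 2*cos(5*t) + exp(-6*t)

Factor the denominator: s^3 + 6*s^2 + 25*s + 150 = (s + 6)*(s^2 + 25).
Partial fraction decomposition gives [1/(s + 6)] + [2*s/(s^2 + 25)] + [-5/(s^2 + 25)].
Invert each term: 1/(s + 6) ↔ e^(-6t); 2·s/(s^2 + 25) ↔ 2cos(5t); -1·5/(s^2 + 25) ↔ -sin(5t).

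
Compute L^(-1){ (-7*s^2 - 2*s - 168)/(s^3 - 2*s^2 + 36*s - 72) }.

Factor the denominator: s^3 - 2*s^2 + 36*s - 72 = (s - 2)*(s^2 + 36).
Partial fraction decomposition gives [-5/(s - 2)] + [-2*s/(s^2 + 36)] + [-6/(s^2 + 36)].
Invert each term: -5/(s - 2) ↔ -5e^(2t); -2·s/(s^2 + 36) ↔ -2cos(6t); -1·6/(s^2 + 36) ↔ -sin(6t).

-5*exp(2*t) - sin(6*t) - 2*cos(6*t)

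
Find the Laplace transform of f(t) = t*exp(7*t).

(s - 7)^(-2)

L{e^(7t)} = 1/(s - 7).
Then apply L{t·g(t)} = -d/ds[H(s)] with H(s) = 1/(s - 7):
differentiating 1 time and applying the sign gives (s - 7)^(-2).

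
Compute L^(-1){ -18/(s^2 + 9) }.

Since L{sin(3t)} = 3/(s^2 + 9), the inverse is sin(3*t), scaled by -6.

-6*sin(3*t)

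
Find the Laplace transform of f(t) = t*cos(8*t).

L{cos(8t)} = s/(s^2 + 64).
Then apply L{t·g(t)} = -d/ds[G(s)] with G(s) = s/(s^2 + 64):
differentiating 1 time and applying the sign gives (s - 8)*(s + 8)/(s^2 + 64)^2.

(s - 8)*(s + 8)/(s^2 + 64)^2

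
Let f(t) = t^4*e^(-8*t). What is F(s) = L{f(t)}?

L{t^4} = 4!/s^5 = 24/s^5.
By the first shifting theorem, multiplying by e^(-8t) replaces s with s + 8.

F(s) = 24/(s + 8)^5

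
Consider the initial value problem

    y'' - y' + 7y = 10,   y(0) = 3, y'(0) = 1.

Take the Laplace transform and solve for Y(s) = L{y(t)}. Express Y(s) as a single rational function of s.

Transform both sides with L{·}.
Using L{y''} = s^2 Y - s·y(0) - y'(0) and L{y'} = sY - y(0), with y(0) = 3, y'(0) = 1, the left side becomes (s^2 - s + 7)Y - (3*s - 2).
The right side is L{10} = 10/s.
So (s^2 - s + 7)Y = 10/s + (3*s - 2).
Solve for Y(s) and write it as one ratio of polynomials.

Y(s) = (3*s^2 - 2*s + 10)/(s^3 - s^2 + 7*s)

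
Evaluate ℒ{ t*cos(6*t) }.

(s - 6)*(s + 6)/(s^2 + 36)^2

L{cos(6t)} = s/(s^2 + 36).
Then apply L{t·g(t)} = -d/ds[G(s)] with G(s) = s/(s^2 + 36):
differentiating 1 time and applying the sign gives (s - 6)*(s + 6)/(s^2 + 36)^2.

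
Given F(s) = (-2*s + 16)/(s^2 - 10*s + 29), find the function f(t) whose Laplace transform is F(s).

Complete the square in the denominator: s^2 - 10*s + 29 = (s - 5)^2 + 2^2.
Split the numerator to match: -2*s + 16 = -2·(s - 5) + 3·2.
Invert each term: -2·(s - 5)/((s - 5)^2 + 4) ↔ -2e^(5t)cos(2t); 3·2/((s - 5)^2 + 4) ↔ 3e^(5t)sin(2t).

f(t) = 3*exp(5*t)*sin(2*t) - 2*exp(5*t)*cos(2*t)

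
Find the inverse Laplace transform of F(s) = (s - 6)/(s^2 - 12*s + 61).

exp(6*t)*cos(5*t)

Rewrite the denominator: s^2 - 12*s + 61 = (s - 6)^2 + 25.
The form in (s - 6) signals a first-shifting-theorem factor e^(6t).
Since L{cos(5t)} = s/(s^2 + 25), the inverse is e^(6*t)*cos(5*t).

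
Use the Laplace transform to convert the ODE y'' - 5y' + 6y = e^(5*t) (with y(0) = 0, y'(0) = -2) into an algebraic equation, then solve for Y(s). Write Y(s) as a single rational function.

Apply the Laplace transform to the equation.
With L{y''} = s^2 Y - s·y(0) - y'(0) and L{y'} = sY - y(0), with y(0) = 0, y'(0) = -2: the LHS transforms to (s^2 - 5*s + 6)Y - (-2).
The right side is L{e^(5*t)} = 1/(s - 5).
So (s^2 - 5*s + 6)Y = 1/(s - 5) + (-2).
Divide through and combine into a single rational function.

Y(s) = (-2*s + 11)/(s^3 - 10*s^2 + 31*s - 30)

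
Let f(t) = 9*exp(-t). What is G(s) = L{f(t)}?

G(s) = 9/(s + 1)

L{9} = 9/s.
By the first shifting theorem, multiplying by e^(-t) replaces s with s + 1.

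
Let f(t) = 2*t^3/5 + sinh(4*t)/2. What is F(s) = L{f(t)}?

F(s) = 2/(s^2 - 16) + 12/(5*s^4)

Apply the Laplace transform termwise.
(1/2)·[L{sinh(4t)} = 4/(s^2 - 16)]; (2/5)·[L{t^3} = 3!/s^4 = 6/s^4].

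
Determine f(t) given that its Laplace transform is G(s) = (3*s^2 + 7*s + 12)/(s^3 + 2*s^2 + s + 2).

f(t) = 5*sin(t) + cos(t) + 2*exp(-2*t)

Factor the denominator: s^3 + 2*s^2 + s + 2 = (s + 2)*(s^2 + 1).
Partial fraction decomposition gives [2/(s + 2)] + [s/(s^2 + 1)] + [5/(s^2 + 1)].
Invert each term: 2/(s + 2) ↔ 2e^(-2t); 1·s/(s^2 + 1) ↔ cos(t); 5·1/(s^2 + 1) ↔ 5sin(t).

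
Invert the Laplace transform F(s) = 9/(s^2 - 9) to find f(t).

Since L{sinh(3t)} = 3/(s^2 - 9), the inverse is sinh(3*t), scaled by 3.

f(t) = 3*sinh(3*t)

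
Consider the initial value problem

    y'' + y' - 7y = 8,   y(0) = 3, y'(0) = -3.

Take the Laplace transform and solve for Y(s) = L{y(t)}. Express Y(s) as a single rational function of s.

Y(s) = (3*s^2 + 8)/(s^3 + s^2 - 7*s)

Transform both sides with L{·}.
The derivative rules (L{y''} = s^2 Y - s·y(0) - y'(0) and L{y'} = sY - y(0), with y(0) = 3, y'(0) = -3) turn the left side into (s^2 + s - 7)Y - (3*s).
The right side is L{8} = 8/s.
So (s^2 + s - 7)Y = 8/s + (3*s).
Isolate Y and clear denominators.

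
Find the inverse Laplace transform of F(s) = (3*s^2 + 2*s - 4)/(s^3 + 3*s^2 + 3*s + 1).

Factor the denominator: s^3 + 3*s^2 + 3*s + 1 = (s + 1)^3.
Partial fraction decomposition gives [3/(s + 1)] + [-4/(s + 1)^2] + [-3/(s + 1)^3].
Invert each term: 3/(s + 1) ↔ 3e^(-t); -4/(s + 1)^2 ↔ -4t·e^(-t); -3/(s + 1)^3 ↔ (-3/2)t^2·e^(-t).

-3*t^2*exp(-t)/2 - 4*t*exp(-t) + 3*exp(-t)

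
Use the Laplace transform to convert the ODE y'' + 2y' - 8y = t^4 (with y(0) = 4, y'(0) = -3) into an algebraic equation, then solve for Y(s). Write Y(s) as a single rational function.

Take the Laplace transform of both sides.
Using L{y''} = s^2 Y - s·y(0) - y'(0) and L{y'} = sY - y(0), with y(0) = 4, y'(0) = -3, the left side becomes (s^2 + 2*s - 8)Y - (4*s + 5).
The right side is L{t^4} = 24/s^5.
So (s^2 + 2*s - 8)Y = 24/s^5 + (4*s + 5).
Solve for Y(s) and write it as one ratio of polynomials.

Y(s) = (4*s^6 + 5*s^5 + 24)/(s^7 + 2*s^6 - 8*s^5)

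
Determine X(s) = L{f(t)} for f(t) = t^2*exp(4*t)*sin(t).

X(s) = 2*(3*s^2 - 24*s + 47)/(s^2 - 8*s + 17)^3

L{sin(t)} = 1/(s^2 + 1).
Multiplying by e^(4t) shifts s → s - 4, so L{exp(4*t)*sin(t)} = 1/((s - 4)^2 + 1).
Then apply L{t^2·g(t)} = (-1)^2 d^2/ds^2[G(s)] with G(s) = 1/((s - 4)^2 + 1):
differentiating 2 times and applying the sign gives 2*(3*s^2 - 24*s + 47)/(s^2 - 8*s + 17)^3.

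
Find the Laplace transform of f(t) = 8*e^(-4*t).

L{8} = 8/s.
By the first shifting theorem, multiplying by e^(-4t) replaces s with s + 4.

8/(s + 4)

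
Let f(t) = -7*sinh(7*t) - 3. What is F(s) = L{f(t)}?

Apply the Laplace transform termwise.
(-7)·[L{sinh(7t)} = 7/(s^2 - 49)]; L{-3} = -3/s.

F(s) = -49/(s^2 - 49) - 3/s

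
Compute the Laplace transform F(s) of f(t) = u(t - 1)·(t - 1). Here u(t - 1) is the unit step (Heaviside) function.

F(s) = exp(-s)/s^2

By the second shifting theorem, L{u(t - c)·g(t - c)} = e^(-cs)·G(s) with c = 1 and G(s) = L{g(t)}.
L{t} = 1!/s^2 = 1/s^2.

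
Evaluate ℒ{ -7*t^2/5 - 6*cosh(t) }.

By linearity of the Laplace transform, transform each term separately.
(-7/5)·[L{t^2} = 2!/s^3 = 2/s^3]; (-6)·[L{cosh(t)} = s/(s^2 - 1)].

-6*s/(s^2 - 1) - 14/(5*s^3)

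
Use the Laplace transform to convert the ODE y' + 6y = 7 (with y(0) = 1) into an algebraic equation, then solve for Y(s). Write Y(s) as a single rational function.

Laplace-transform each side.
Using L{y'} = sY - y(0) = sY - 1, the left side becomes (s + 6)Y - (1).
The right side is L{7} = 7/s.
So (s + 6)Y = 7/s + (1).
Isolate Y and clear denominators.

Y(s) = (s + 7)/(s^2 + 6*s)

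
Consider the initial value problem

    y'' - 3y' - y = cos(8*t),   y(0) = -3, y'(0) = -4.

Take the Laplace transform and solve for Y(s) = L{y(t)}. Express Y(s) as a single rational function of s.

Y(s) = (-3*s^3 + 5*s^2 - 191*s + 320)/(s^4 - 3*s^3 + 63*s^2 - 192*s - 64)

Apply the Laplace transform to the equation.
With L{y''} = s^2 Y - s·y(0) - y'(0) and L{y'} = sY - y(0), with y(0) = -3, y'(0) = -4: the LHS transforms to (s^2 - 3*s - 1)Y - (-3*s + 5).
The right side is L{cos(8*t)} = s/(s^2 + 64).
So (s^2 - 3*s - 1)Y = s/(s^2 + 64) + (-3*s + 5).
Divide through and combine into a single rational function.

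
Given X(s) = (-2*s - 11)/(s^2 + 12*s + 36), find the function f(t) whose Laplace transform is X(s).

Factor the denominator: s^2 + 12*s + 36 = (s + 6)^2.
Partial fraction decomposition gives [-2/(s + 6)] + [(s + 6)^(-2)].
Invert each term: -2/(s + 6) ↔ -2e^(-6t); 1/(s + 6)^2 ↔ t·e^(-6t).

f(t) = t*exp(-6*t) - 2*exp(-6*t)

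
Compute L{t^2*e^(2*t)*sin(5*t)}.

L{sin(5t)} = 5/(s^2 + 25).
Multiplying by e^(2t) shifts s → s - 2, so L{e^(2*t)*sin(5*t)} = 5/((s - 2)^2 + 25).
Then apply L{t^2·g(t)} = (-1)^2 d^2/ds^2[G(s)] with G(s) = 5/((s - 2)^2 + 25):
differentiating 2 times and applying the sign gives 10*(3*s^2 - 12*s - 13)/(s^2 - 4*s + 29)^3.

10*(3*s^2 - 12*s - 13)/(s^2 - 4*s + 29)^3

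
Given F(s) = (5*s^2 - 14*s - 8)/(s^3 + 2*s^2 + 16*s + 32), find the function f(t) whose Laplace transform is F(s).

f(t) = -5*sin(4*t) + 3*cos(4*t) + 2*exp(-2*t)

Factor the denominator: s^3 + 2*s^2 + 16*s + 32 = (s + 2)*(s^2 + 16).
Partial fraction decomposition gives [2/(s + 2)] + [3*s/(s^2 + 16)] + [-20/(s^2 + 16)].
Invert each term: 2/(s + 2) ↔ 2e^(-2t); 3·s/(s^2 + 16) ↔ 3cos(4t); -5·4/(s^2 + 16) ↔ -5sin(4t).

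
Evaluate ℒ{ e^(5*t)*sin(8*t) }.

L{sin(8t)} = 8/(s^2 + 64).
By the first shifting theorem, multiplying by e^(5t) replaces s with s - 5.

8/((s - 5)^2 + 64)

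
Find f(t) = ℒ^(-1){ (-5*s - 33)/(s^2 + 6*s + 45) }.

Complete the square in the denominator: s^2 + 6*s + 45 = (s + 3)^2 + 6^2.
Split the numerator to match: -5*s - 33 = -5·(s + 3) - 3·6.
Invert each term: -5·(s + 3)/((s + 3)^2 + 36) ↔ -5e^(-3t)cos(6t); -3·6/((s + 3)^2 + 36) ↔ -3e^(-3t)sin(6t).

f(t) = -3*exp(-3*t)*sin(6*t) - 5*exp(-3*t)*cos(6*t)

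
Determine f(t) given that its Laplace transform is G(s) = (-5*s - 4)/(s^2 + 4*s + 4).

Factor the denominator: s^2 + 4*s + 4 = (s + 2)^2.
Partial fraction decomposition gives [-5/(s + 2)] + [6/(s + 2)^2].
Invert each term: -5/(s + 2) ↔ -5e^(-2t); 6/(s + 2)^2 ↔ 6t·e^(-2t).

f(t) = 6*t*exp(-2*t) - 5*exp(-2*t)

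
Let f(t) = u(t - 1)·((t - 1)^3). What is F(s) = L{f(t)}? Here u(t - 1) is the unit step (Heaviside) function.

By the second shifting theorem, L{u(t - c)·g(t - c)} = e^(-cs)·G(s) with c = 1 and G(s) = L{g(t)}.
L{t^3} = 3!/s^4 = 6/s^4.

F(s) = 6*exp(-s)/s^4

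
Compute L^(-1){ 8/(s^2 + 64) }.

sin(8*t)

Since L{sin(8t)} = 8/(s^2 + 64), the inverse is sin(8*t).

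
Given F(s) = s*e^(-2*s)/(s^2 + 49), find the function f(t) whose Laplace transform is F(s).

The factor e^(-2s) signals a time shift by c = 2 (second shifting theorem).
L{cos(7t)} = s/(s^2 + 49), so L^-1{s/(s^2 + 49)} = cos(7*t).
Hence the inverse is u(t - 2) times that function evaluated at t - 2.

f(t) = Heaviside(t - 2)*(cos(7*t - 14))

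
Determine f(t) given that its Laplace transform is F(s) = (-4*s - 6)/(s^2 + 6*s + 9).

f(t) = 6*t*exp(-3*t) - 4*exp(-3*t)

Factor the denominator: s^2 + 6*s + 9 = (s + 3)^2.
Partial fraction decomposition gives [-4/(s + 3)] + [6/(s + 3)^2].
Invert each term: -4/(s + 3) ↔ -4e^(-3t); 6/(s + 3)^2 ↔ 6t·e^(-3t).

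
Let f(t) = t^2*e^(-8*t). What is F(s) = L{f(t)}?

F(s) = 2/(s + 8)^3

L{e^(-8t)} = 1/(s + 8).
Then apply L{t^2·g(t)} = (-1)^2 d^2/ds^2[G(s)] with G(s) = 1/(s + 8):
differentiating 2 times and applying the sign gives 2/(s + 8)^3.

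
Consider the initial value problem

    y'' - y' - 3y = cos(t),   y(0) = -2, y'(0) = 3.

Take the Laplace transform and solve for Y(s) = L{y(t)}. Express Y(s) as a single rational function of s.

Take the Laplace transform of both sides.
The derivative rules (L{y''} = s^2 Y - s·y(0) - y'(0) and L{y'} = sY - y(0), with y(0) = -2, y'(0) = 3) turn the left side into (s^2 - s - 3)Y - (-2*s + 5).
The right side is L{cos(t)} = s/(s^2 + 1).
So (s^2 - s - 3)Y = s/(s^2 + 1) + (-2*s + 5).
Isolate Y and clear denominators.

Y(s) = (-2*s^3 + 5*s^2 - s + 5)/(s^4 - s^3 - 2*s^2 - s - 3)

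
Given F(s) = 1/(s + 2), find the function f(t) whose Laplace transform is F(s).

f(t) = exp(-2*t)

Since L{e^(-2t)} = 1/(s + 2), the inverse is e^(-2*t).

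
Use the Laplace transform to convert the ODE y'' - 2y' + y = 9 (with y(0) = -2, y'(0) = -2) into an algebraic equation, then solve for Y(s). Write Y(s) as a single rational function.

Y(s) = (-2*s^2 + 2*s + 9)/(s^3 - 2*s^2 + s)

Laplace-transform each side.
The derivative rules (L{y''} = s^2 Y - s·y(0) - y'(0) and L{y'} = sY - y(0), with y(0) = -2, y'(0) = -2) turn the left side into (s^2 - 2*s + 1)Y - (-2*s + 2).
The right side is L{9} = 9/s.
So (s^2 - 2*s + 1)Y = 9/s + (-2*s + 2).
Isolate Y and clear denominators.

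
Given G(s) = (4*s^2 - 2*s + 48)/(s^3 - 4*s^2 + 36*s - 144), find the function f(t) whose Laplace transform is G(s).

Factor the denominator: s^3 - 4*s^2 + 36*s - 144 = (s - 4)*(s^2 + 36).
Partial fraction decomposition gives [2/(s - 4)] + [2*s/(s^2 + 36)] + [6/(s^2 + 36)].
Invert each term: 2/(s - 4) ↔ 2e^(4t); 2·s/(s^2 + 36) ↔ 2cos(6t); 1·6/(s^2 + 36) ↔ sin(6t).

f(t) = 2*exp(4*t) + sin(6*t) + 2*cos(6*t)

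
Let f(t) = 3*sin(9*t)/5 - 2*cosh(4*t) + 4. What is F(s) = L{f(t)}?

Apply the Laplace transform termwise.
(3/5)·[L{sin(9t)} = 9/(s^2 + 81)]; (-2)·[L{cosh(4t)} = s/(s^2 - 16)]; L{4} = 4/s.

F(s) = -2*s/(s^2 - 16) + 27/(5*(s^2 + 81)) + 4/s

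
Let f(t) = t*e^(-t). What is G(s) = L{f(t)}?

L{e^(-t)} = 1/(s + 1).
Then apply L{t·g(t)} = -d/ds[H(s)] with H(s) = 1/(s + 1):
differentiating 1 time and applying the sign gives (s + 1)^(-2).

G(s) = (s + 1)^(-2)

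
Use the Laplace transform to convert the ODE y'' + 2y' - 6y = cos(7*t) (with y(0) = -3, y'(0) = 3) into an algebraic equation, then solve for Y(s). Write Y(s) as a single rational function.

Y(s) = (-3*s^3 - 3*s^2 - 146*s - 147)/(s^4 + 2*s^3 + 43*s^2 + 98*s - 294)

Transform both sides with L{·}.
The derivative rules (L{y''} = s^2 Y - s·y(0) - y'(0) and L{y'} = sY - y(0), with y(0) = -3, y'(0) = 3) turn the left side into (s^2 + 2*s - 6)Y - (-3*s - 3).
The right side is L{cos(7*t)} = s/(s^2 + 49).
So (s^2 + 2*s - 6)Y = s/(s^2 + 49) + (-3*s - 3).
Isolate Y and clear denominators.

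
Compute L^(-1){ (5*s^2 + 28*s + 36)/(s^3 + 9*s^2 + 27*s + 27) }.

Factor the denominator: s^3 + 9*s^2 + 27*s + 27 = (s + 3)^3.
Partial fraction decomposition gives [5/(s + 3)] + [-2/(s + 3)^2] + [-3/(s + 3)^3].
Invert each term: 5/(s + 3) ↔ 5e^(-3t); -2/(s + 3)^2 ↔ -2t·e^(-3t); -3/(s + 3)^3 ↔ (-3/2)t^2·e^(-3t).

-3*t^2*exp(-3*t)/2 - 2*t*exp(-3*t) + 5*exp(-3*t)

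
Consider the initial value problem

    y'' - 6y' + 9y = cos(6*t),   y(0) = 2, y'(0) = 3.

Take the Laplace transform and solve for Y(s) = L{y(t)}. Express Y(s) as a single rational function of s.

Y(s) = (2*s^3 - 9*s^2 + 73*s - 324)/(s^4 - 6*s^3 + 45*s^2 - 216*s + 324)

Transform both sides with L{·}.
The derivative rules (L{y''} = s^2 Y - s·y(0) - y'(0) and L{y'} = sY - y(0), with y(0) = 2, y'(0) = 3) turn the left side into (s^2 - 6*s + 9)Y - (2*s - 9).
The right side is L{cos(6*t)} = s/(s^2 + 36).
So (s^2 - 6*s + 9)Y = s/(s^2 + 36) + (2*s - 9).
Solve for Y(s) and write it as one ratio of polynomials.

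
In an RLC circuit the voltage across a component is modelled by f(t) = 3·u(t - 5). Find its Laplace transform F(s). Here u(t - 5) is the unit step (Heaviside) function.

F(s) = 3*exp(-5*s)/s

By the second shifting theorem, L{u(t - c)·g(t - c)} = e^(-cs)·G(s) with c = 5 and G(s) = L{g(t)}.
L{3} = 3/s.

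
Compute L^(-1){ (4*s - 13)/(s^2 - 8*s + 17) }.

Complete the square in the denominator: s^2 - 8*s + 17 = (s - 4)^2 + 1^2.
Split the numerator to match: 4*s - 13 = 4·(s - 4) + 3·1.
Invert each term: 4·(s - 4)/((s - 4)^2 + 1) ↔ 4e^(4t)cos(t); 3·1/((s - 4)^2 + 1) ↔ 3e^(4t)sin(t).

3*exp(4*t)*sin(t) + 4*exp(4*t)*cos(t)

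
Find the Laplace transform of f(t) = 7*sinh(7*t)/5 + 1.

By linearity of the Laplace transform, transform each term separately.
L{1} = 1/s; (7/5)·[L{sinh(7t)} = 7/(s^2 - 49)].

49/(5*(s^2 - 49)) + 1/s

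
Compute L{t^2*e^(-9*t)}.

L{e^(-9t)} = 1/(s + 9).
Then apply L{t^2·g(t)} = (-1)^2 d^2/ds^2[G(s)] with G(s) = 1/(s + 9):
differentiating 2 times and applying the sign gives 2/(s + 9)^3.

2/(s + 9)^3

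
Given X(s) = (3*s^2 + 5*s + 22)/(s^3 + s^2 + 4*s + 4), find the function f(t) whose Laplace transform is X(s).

f(t) = 3*sin(2*t) - cos(2*t) + 4*exp(-t)

Factor the denominator: s^3 + s^2 + 4*s + 4 = (s + 1)*(s^2 + 4).
Partial fraction decomposition gives [4/(s + 1)] + [-s/(s^2 + 4)] + [6/(s^2 + 4)].
Invert each term: 4/(s + 1) ↔ 4e^(-t); -1·s/(s^2 + 4) ↔ -cos(2t); 3·2/(s^2 + 4) ↔ 3sin(2t).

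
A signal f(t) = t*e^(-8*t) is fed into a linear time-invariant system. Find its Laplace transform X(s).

X(s) = (s + 8)^(-2)

L{e^(-8t)} = 1/(s + 8).
Then apply L{t·g(t)} = -d/ds[G(s)] with G(s) = 1/(s + 8):
differentiating 1 time and applying the sign gives (s + 8)^(-2).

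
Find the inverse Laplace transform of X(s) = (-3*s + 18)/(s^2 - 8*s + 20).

Complete the square in the denominator: s^2 - 8*s + 20 = (s - 4)^2 + 2^2.
Split the numerator to match: -3*s + 18 = -3·(s - 4) + 3·2.
Invert each term: -3·(s - 4)/((s - 4)^2 + 4) ↔ -3e^(4t)cos(2t); 3·2/((s - 4)^2 + 4) ↔ 3e^(4t)sin(2t).

3*exp(4*t)*sin(2*t) - 3*exp(4*t)*cos(2*t)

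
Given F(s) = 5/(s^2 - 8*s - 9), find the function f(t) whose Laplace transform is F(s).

f(t) = exp(4*t)*sinh(5*t)

Rewrite the denominator: s^2 - 8*s - 9 = (s - 4)^2 - 25.
The form in (s - 4) signals a first-shifting-theorem factor e^(4t).
Since L{sinh(5t)} = 5/(s^2 - 25), the inverse is e^(4*t)*sinh(5*t).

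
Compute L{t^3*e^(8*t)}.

L{t^3} = 3!/s^4 = 6/s^4.
By the first shifting theorem, multiplying by e^(8t) replaces s with s - 8.

6/(s - 8)^4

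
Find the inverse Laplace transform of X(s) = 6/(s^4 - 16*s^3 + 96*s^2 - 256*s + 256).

t^3*exp(4*t)

Rewrite the denominator: s^4 - 16*s^3 + 96*s^2 - 256*s + 256 = (s - 4)^4.
The form in (s - 4) signals a first-shifting-theorem factor e^(4t).
Since L{t^3} = 3!/s^4 = 6/s^4, the inverse is t^3*exp(4*t).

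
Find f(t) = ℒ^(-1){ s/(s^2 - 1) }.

Since L{cosh(t)} = s/(s^2 - 1), the inverse is cosh(t).

f(t) = cosh(t)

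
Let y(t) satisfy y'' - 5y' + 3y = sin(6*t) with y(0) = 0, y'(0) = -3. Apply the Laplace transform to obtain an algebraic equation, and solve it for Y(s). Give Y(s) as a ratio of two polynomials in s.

Laplace-transform each side.
Using L{y''} = s^2 Y - s·y(0) - y'(0) and L{y'} = sY - y(0), with y(0) = 0, y'(0) = -3, the left side becomes (s^2 - 5*s + 3)Y - (-3).
The right side is L{sin(6*t)} = 6/(s^2 + 36).
So (s^2 - 5*s + 3)Y = 6/(s^2 + 36) + (-3).
Divide through and combine into a single rational function.

Y(s) = (-3*s^2 - 102)/(s^4 - 5*s^3 + 39*s^2 - 180*s + 108)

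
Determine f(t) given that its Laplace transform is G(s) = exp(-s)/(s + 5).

The factor e^(-s) signals a time shift by c = 1 (second shifting theorem).
L{e^(-5t)} = 1/(s + 5), so L^-1{1/(s + 5)} = exp(-5*t).
Hence the inverse is u(t - 1) times that function evaluated at t - 1.

f(t) = Heaviside(t - 1)*(exp(-5*t + 5))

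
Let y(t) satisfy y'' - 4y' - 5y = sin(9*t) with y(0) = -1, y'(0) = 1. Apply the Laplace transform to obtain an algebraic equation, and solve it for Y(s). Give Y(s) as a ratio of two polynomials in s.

Y(s) = (-s^3 + 5*s^2 - 81*s + 414)/(s^4 - 4*s^3 + 76*s^2 - 324*s - 405)

Apply the Laplace transform to the equation.
With L{y''} = s^2 Y - s·y(0) - y'(0) and L{y'} = sY - y(0), with y(0) = -1, y'(0) = 1: the LHS transforms to (s^2 - 4*s - 5)Y - (-s + 5).
The right side is L{sin(9*t)} = 9/(s^2 + 81).
So (s^2 - 4*s - 5)Y = 9/(s^2 + 81) + (-s + 5).
Solve for Y(s) and write it as one ratio of polynomials.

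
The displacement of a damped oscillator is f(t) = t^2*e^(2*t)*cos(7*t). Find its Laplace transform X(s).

X(s) = 2*(s - 2)*(s^2 - 4*s - 143)/(s^2 - 4*s + 53)^3

L{cos(7t)} = s/(s^2 + 49).
Multiplying by e^(2t) shifts s → s - 2, so L{e^(2*t)*cos(7*t)} = (s - 2)/((s - 2)^2 + 49).
Then apply L{t^2·g(t)} = (-1)^2 d^2/ds^2[G(s)] with G(s) = (s - 2)/((s - 2)^2 + 49):
differentiating 2 times and applying the sign gives 2*(s - 2)*(s^2 - 4*s - 143)/(s^2 - 4*s + 53)^3.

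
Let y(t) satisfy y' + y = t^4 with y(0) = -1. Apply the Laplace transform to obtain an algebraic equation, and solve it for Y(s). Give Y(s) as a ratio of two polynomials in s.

Y(s) = (-s^5 + 24)/(s^6 + s^5)

Laplace-transform each side.
With L{y'} = sY - y(0) = sY - (-1): the LHS transforms to (s + 1)Y - (-1).
The right side is L{t^4} = 24/s^5.
So (s + 1)Y = 24/s^5 + (-1).
Isolate Y and clear denominators.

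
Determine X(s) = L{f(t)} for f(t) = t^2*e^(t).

X(s) = 2/(s - 1)^3

L{e^(t)} = 1/(s - 1).
Then apply L{t^2·g(t)} = (-1)^2 d^2/ds^2[G(s)] with G(s) = 1/(s - 1):
differentiating 2 times and applying the sign gives 2/(s - 1)^3.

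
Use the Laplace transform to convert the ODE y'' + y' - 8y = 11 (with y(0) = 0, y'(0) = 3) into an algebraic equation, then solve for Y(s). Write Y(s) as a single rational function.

Y(s) = (3*s + 11)/(s^3 + s^2 - 8*s)

Apply the Laplace transform to the equation.
With L{y''} = s^2 Y - s·y(0) - y'(0) and L{y'} = sY - y(0), with y(0) = 0, y'(0) = 3: the LHS transforms to (s^2 + s - 8)Y - (3).
The right side is L{11} = 11/s.
So (s^2 + s - 8)Y = 11/s + (3).
Solve for Y(s) and write it as one ratio of polynomials.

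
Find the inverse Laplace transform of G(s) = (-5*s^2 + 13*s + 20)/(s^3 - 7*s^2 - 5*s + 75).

-5*t*exp(5*t) - 4*exp(5*t) - exp(-3*t)

Factor the denominator: s^3 - 7*s^2 - 5*s + 75 = (s - 5)^2*(s + 3).
Partial fraction decomposition gives [-4/(s - 5)] + [-5/(s - 5)^2] + [-1/(s + 3)].
Invert each term: -4/(s - 5) ↔ -4e^(5t); -5/(s - 5)^2 ↔ -5t·e^(5t); -1/(s + 3) ↔ -e^(-3t).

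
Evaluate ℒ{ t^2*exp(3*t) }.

2/(s - 3)^3

L{e^(3t)} = 1/(s - 3).
Then apply L{t^2·g(t)} = (-1)^2 d^2/ds^2[H(s)] with H(s) = 1/(s - 3):
differentiating 2 times and applying the sign gives 2/(s - 3)^3.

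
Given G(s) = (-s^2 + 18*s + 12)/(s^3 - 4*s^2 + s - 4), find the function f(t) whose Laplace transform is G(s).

f(t) = 4*exp(4*t) - 2*sin(t) - 5*cos(t)

Factor the denominator: s^3 - 4*s^2 + s - 4 = (s - 4)*(s^2 + 1).
Partial fraction decomposition gives [4/(s - 4)] + [-5*s/(s^2 + 1)] + [-2/(s^2 + 1)].
Invert each term: 4/(s - 4) ↔ 4e^(4t); -5·s/(s^2 + 1) ↔ -5cos(t); -2·1/(s^2 + 1) ↔ -2sin(t).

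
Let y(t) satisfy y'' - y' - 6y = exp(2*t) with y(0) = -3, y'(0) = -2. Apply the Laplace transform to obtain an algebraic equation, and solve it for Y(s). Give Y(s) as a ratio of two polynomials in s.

Y(s) = (-3*s^2 + 7*s - 1)/(s^3 - 3*s^2 - 4*s + 12)

Apply the Laplace transform to the equation.
With L{y''} = s^2 Y - s·y(0) - y'(0) and L{y'} = sY - y(0), with y(0) = -3, y'(0) = -2: the LHS transforms to (s^2 - s - 6)Y - (-3*s + 1).
The right side is L{exp(2*t)} = 1/(s - 2).
So (s^2 - s - 6)Y = 1/(s - 2) + (-3*s + 1).
Solve for Y(s) and write it as one ratio of polynomials.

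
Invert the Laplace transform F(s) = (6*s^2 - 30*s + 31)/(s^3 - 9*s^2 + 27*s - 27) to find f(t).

f(t) = -5*t^2*exp(3*t)/2 + 6*t*exp(3*t) + 6*exp(3*t)

Factor the denominator: s^3 - 9*s^2 + 27*s - 27 = (s - 3)^3.
Partial fraction decomposition gives [6/(s - 3)] + [6/(s - 3)^2] + [-5/(s - 3)^3].
Invert each term: 6/(s - 3) ↔ 6e^(3t); 6/(s - 3)^2 ↔ 6t·e^(3t); -5/(s - 3)^3 ↔ (-5/2)t^2·e^(3t).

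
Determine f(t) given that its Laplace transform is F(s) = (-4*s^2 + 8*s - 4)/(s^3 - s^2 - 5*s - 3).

f(t) = 4*t*exp(-t) - exp(3*t) - 3*exp(-t)

Factor the denominator: s^3 - s^2 - 5*s - 3 = (s - 3)*(s + 1)^2.
Partial fraction decomposition gives [-3/(s + 1)] + [4/(s + 1)^2] + [-1/(s - 3)].
Invert each term: -3/(s + 1) ↔ -3e^(-t); 4/(s + 1)^2 ↔ 4t·e^(-t); -1/(s - 3) ↔ -e^(3t).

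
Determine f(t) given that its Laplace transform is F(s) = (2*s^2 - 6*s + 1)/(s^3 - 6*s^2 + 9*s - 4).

Factor the denominator: s^3 - 6*s^2 + 9*s - 4 = (s - 4)*(s - 1)^2.
Partial fraction decomposition gives [1/(s - 1)] + [(s - 1)^(-2)] + [1/(s - 4)].
Invert each term: 1/(s - 1) ↔ e^(t); 1/(s - 1)^2 ↔ t·e^(t); 1/(s - 4) ↔ e^(4t).

f(t) = t*exp(t) + exp(4*t) + exp(t)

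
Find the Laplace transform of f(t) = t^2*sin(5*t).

L{sin(5t)} = 5/(s^2 + 25).
Then apply L{t^2·g(t)} = (-1)^2 d^2/ds^2[G(s)] with G(s) = 5/(s^2 + 25):
differentiating 2 times and applying the sign gives 10*(3*s^2 - 25)/(s^2 + 25)^3.

10*(3*s^2 - 25)/(s^2 + 25)^3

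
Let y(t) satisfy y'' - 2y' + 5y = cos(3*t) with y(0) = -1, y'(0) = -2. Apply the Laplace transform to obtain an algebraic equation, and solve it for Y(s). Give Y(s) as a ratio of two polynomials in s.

Laplace-transform each side.
With L{y''} = s^2 Y - s·y(0) - y'(0) and L{y'} = sY - y(0), with y(0) = -1, y'(0) = -2: the LHS transforms to (s^2 - 2*s + 5)Y - (-s).
The right side is L{cos(3*t)} = s/(s^2 + 9).
So (s^2 - 2*s + 5)Y = s/(s^2 + 9) + (-s).
Solve for Y(s) and write it as one ratio of polynomials.

Y(s) = (-s^3 - 8*s)/(s^4 - 2*s^3 + 14*s^2 - 18*s + 45)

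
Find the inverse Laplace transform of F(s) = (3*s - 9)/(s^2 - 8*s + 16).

3*t*exp(4*t) + 3*exp(4*t)

Factor the denominator: s^2 - 8*s + 16 = (s - 4)^2.
Partial fraction decomposition gives [3/(s - 4)] + [3/(s - 4)^2].
Invert each term: 3/(s - 4) ↔ 3e^(4t); 3/(s - 4)^2 ↔ 3t·e^(4t).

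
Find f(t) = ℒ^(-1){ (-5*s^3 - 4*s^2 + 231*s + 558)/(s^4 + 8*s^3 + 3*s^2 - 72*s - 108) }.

f(t) = 4*exp(3*t) - 6*exp(-2*t) - 2*exp(-3*t) - exp(-6*t)

Factor the denominator: s^4 + 8*s^3 + 3*s^2 - 72*s - 108 = (s - 3)*(s + 2)*(s + 3)*(s + 6).
Partial fraction decomposition gives [-2/(s + 3)] + [-1/(s + 6)] + [4/(s - 3)] + [-6/(s + 2)].
Invert each term: -2/(s + 3) ↔ -2e^(-3t); -1/(s + 6) ↔ -e^(-6t); 4/(s - 3) ↔ 4e^(3t); -6/(s + 2) ↔ -6e^(-2t).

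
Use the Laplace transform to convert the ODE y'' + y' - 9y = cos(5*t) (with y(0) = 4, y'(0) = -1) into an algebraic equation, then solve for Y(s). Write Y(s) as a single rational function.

Y(s) = (4*s^3 + 3*s^2 + 101*s + 75)/(s^4 + s^3 + 16*s^2 + 25*s - 225)

Apply the Laplace transform to the equation.
Using L{y''} = s^2 Y - s·y(0) - y'(0) and L{y'} = sY - y(0), with y(0) = 4, y'(0) = -1, the left side becomes (s^2 + s - 9)Y - (4*s + 3).
The right side is L{cos(5*t)} = s/(s^2 + 25).
So (s^2 + s - 9)Y = s/(s^2 + 25) + (4*s + 3).
Solve for Y(s) and write it as one ratio of polynomials.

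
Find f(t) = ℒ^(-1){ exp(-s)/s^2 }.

The factor e^(-s) signals a time shift by c = 1 (second shifting theorem).
L{t} = 1!/s^2 = 1/s^2, so L^-1{s^(-2)} = t.
Hence the inverse is u(t - 1) times that function evaluated at t - 1.

f(t) = Heaviside(t - 1)*(t - 1)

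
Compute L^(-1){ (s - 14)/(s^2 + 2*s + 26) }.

Complete the square in the denominator: s^2 + 2*s + 26 = (s + 1)^2 + 5^2.
Split the numerator to match: s - 14 = 1·(s + 1) - 3·5.
Invert each term: 1·(s + 1)/((s + 1)^2 + 25) ↔ e^(-t)cos(5t); -3·5/((s + 1)^2 + 25) ↔ -3e^(-t)sin(5t).

-3*exp(-t)*sin(5*t) + exp(-t)*cos(5*t)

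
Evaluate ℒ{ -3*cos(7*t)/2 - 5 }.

-3*s/(2*(s^2 + 49)) - 5/s

By linearity of the Laplace transform, transform each term separately.
(-3/2)·[L{cos(7t)} = s/(s^2 + 49)]; L{-5} = -5/s.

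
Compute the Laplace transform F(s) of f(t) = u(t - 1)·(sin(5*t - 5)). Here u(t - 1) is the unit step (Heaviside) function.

By the second shifting theorem, L{u(t - c)·g(t - c)} = e^(-cs)·G(s) with c = 1 and G(s) = L{g(t)}.
L{sin(5t)} = 5/(s^2 + 25).

F(s) = 5*exp(-s)/(s^2 + 25)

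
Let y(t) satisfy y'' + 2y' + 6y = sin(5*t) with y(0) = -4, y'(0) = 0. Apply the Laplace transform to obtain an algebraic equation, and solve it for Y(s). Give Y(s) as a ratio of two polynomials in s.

Take the Laplace transform of both sides.
With L{y''} = s^2 Y - s·y(0) - y'(0) and L{y'} = sY - y(0), with y(0) = -4, y'(0) = 0: the LHS transforms to (s^2 + 2*s + 6)Y - (-4*s - 8).
The right side is L{sin(5*t)} = 5/(s^2 + 25).
So (s^2 + 2*s + 6)Y = 5/(s^2 + 25) + (-4*s - 8).
Divide through and combine into a single rational function.

Y(s) = (-4*s^3 - 8*s^2 - 100*s - 195)/(s^4 + 2*s^3 + 31*s^2 + 50*s + 150)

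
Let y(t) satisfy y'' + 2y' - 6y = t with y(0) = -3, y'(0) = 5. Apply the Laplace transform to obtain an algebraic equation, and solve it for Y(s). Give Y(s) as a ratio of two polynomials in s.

Transform both sides with L{·}.
With L{y''} = s^2 Y - s·y(0) - y'(0) and L{y'} = sY - y(0), with y(0) = -3, y'(0) = 5: the LHS transforms to (s^2 + 2*s - 6)Y - (-3*s - 1).
The right side is L{t} = s^(-2).
So (s^2 + 2*s - 6)Y = s^(-2) + (-3*s - 1).
Divide through and combine into a single rational function.

Y(s) = (-3*s^3 - s^2 + 1)/(s^4 + 2*s^3 - 6*s^2)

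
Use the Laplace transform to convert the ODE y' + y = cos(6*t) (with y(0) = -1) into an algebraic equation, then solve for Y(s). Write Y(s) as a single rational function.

Apply the Laplace transform to the equation.
With L{y'} = sY - y(0) = sY - (-1): the LHS transforms to (s + 1)Y - (-1).
The right side is L{cos(6*t)} = s/(s^2 + 36).
So (s + 1)Y = s/(s^2 + 36) + (-1).
Isolate Y and clear denominators.

Y(s) = (-s^2 + s - 36)/(s^3 + s^2 + 36*s + 36)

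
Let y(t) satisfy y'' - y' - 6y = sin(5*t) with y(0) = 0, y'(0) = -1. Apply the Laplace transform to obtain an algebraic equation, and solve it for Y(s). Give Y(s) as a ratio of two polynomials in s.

Y(s) = (-s^2 - 20)/(s^4 - s^3 + 19*s^2 - 25*s - 150)

Apply the Laplace transform to the equation.
Using L{y''} = s^2 Y - s·y(0) - y'(0) and L{y'} = sY - y(0), with y(0) = 0, y'(0) = -1, the left side becomes (s^2 - s - 6)Y - (-1).
The right side is L{sin(5*t)} = 5/(s^2 + 25).
So (s^2 - s - 6)Y = 5/(s^2 + 25) + (-1).
Divide through and combine into a single rational function.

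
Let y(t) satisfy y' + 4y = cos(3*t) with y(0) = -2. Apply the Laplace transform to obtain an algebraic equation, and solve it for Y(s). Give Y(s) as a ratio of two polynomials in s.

Transform both sides with L{·}.
With L{y'} = sY - y(0) = sY - (-2): the LHS transforms to (s + 4)Y - (-2).
The right side is L{cos(3*t)} = s/(s^2 + 9).
So (s + 4)Y = s/(s^2 + 9) + (-2).
Isolate Y and clear denominators.

Y(s) = (-2*s^2 + s - 18)/(s^3 + 4*s^2 + 9*s + 36)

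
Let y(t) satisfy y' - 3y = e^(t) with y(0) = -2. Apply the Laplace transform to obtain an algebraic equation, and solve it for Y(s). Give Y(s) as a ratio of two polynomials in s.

Apply the Laplace transform to the equation.
The derivative rules (L{y'} = sY - y(0) = sY - (-2)) turn the left side into (s - 3)Y - (-2).
The right side is L{e^(t)} = 1/(s - 1).
So (s - 3)Y = 1/(s - 1) + (-2).
Solve for Y(s) and write it as one ratio of polynomials.

Y(s) = (-2*s + 3)/(s^2 - 4*s + 3)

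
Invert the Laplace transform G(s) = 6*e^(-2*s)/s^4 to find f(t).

f(t) = Heaviside(t - 2)*((t - 2)^3)

The factor e^(-2s) signals a time shift by c = 2 (second shifting theorem).
L{t^3} = 3!/s^4 = 6/s^4, so L^-1{6/s^4} = t^3.
Hence the inverse is u(t - 2) times that function evaluated at t - 2.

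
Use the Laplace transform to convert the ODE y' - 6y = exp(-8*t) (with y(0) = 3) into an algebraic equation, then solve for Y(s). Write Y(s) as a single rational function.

Y(s) = (3*s + 25)/(s^2 + 2*s - 48)

Take the Laplace transform of both sides.
The derivative rules (L{y'} = sY - y(0) = sY - 3) turn the left side into (s - 6)Y - (3).
The right side is L{exp(-8*t)} = 1/(s + 8).
So (s - 6)Y = 1/(s + 8) + (3).
Isolate Y and clear denominators.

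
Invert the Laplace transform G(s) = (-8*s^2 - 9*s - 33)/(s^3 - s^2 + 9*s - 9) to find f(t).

f(t) = -5*exp(t) - 4*sin(3*t) - 3*cos(3*t)

Factor the denominator: s^3 - s^2 + 9*s - 9 = (s - 1)*(s^2 + 9).
Partial fraction decomposition gives [-5/(s - 1)] + [-3*s/(s^2 + 9)] + [-12/(s^2 + 9)].
Invert each term: -5/(s - 1) ↔ -5e^(t); -3·s/(s^2 + 9) ↔ -3cos(3t); -4·3/(s^2 + 9) ↔ -4sin(3t).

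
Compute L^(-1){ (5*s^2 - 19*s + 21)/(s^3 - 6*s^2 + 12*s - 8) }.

Factor the denominator: s^3 - 6*s^2 + 12*s - 8 = (s - 2)^3.
Partial fraction decomposition gives [5/(s - 2)] + [(s - 2)^(-2)] + [3/(s - 2)^3].
Invert each term: 5/(s - 2) ↔ 5e^(2t); 1/(s - 2)^2 ↔ t·e^(2t); 3/(s - 2)^3 ↔ (3/2)t^2·e^(2t).

3*t^2*exp(2*t)/2 + t*exp(2*t) + 5*exp(2*t)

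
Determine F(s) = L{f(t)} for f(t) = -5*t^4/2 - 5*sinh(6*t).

F(s) = -30/(s^2 - 36) - 60/s^5

By linearity of the Laplace transform, transform each term separately.
(-5)·[L{sinh(6t)} = 6/(s^2 - 36)]; (-5/2)·[L{t^4} = 4!/s^5 = 24/s^5].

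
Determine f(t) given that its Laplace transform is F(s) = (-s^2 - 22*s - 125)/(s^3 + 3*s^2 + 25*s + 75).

f(t) = -5*sin(5*t) + cos(5*t) - 2*exp(-3*t)

Factor the denominator: s^3 + 3*s^2 + 25*s + 75 = (s + 3)*(s^2 + 25).
Partial fraction decomposition gives [-2/(s + 3)] + [s/(s^2 + 25)] + [-25/(s^2 + 25)].
Invert each term: -2/(s + 3) ↔ -2e^(-3t); 1·s/(s^2 + 25) ↔ cos(5t); -5·5/(s^2 + 25) ↔ -5sin(5t).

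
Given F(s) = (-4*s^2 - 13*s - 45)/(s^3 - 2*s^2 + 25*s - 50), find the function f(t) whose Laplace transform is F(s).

Factor the denominator: s^3 - 2*s^2 + 25*s - 50 = (s - 2)*(s^2 + 25).
Partial fraction decomposition gives [-3/(s - 2)] + [-s/(s^2 + 25)] + [-15/(s^2 + 25)].
Invert each term: -3/(s - 2) ↔ -3e^(2t); -1·s/(s^2 + 25) ↔ -cos(5t); -3·5/(s^2 + 25) ↔ -3sin(5t).

f(t) = -3*exp(2*t) - 3*sin(5*t) - cos(5*t)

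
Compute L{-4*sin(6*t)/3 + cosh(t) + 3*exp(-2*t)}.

s/(s^2 - 1) - 8/(s^2 + 36) + 3/(s + 2)

Apply the Laplace transform termwise.
(-4/3)·[L{sin(6t)} = 6/(s^2 + 36)]; (3)·[L{e^(-2t)} = 1/(s + 2)]; L{cosh(t)} = s/(s^2 - 1).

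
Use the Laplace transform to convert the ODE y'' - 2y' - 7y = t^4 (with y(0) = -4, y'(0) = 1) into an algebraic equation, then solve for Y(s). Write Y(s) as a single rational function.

Apply the Laplace transform to the equation.
Using L{y''} = s^2 Y - s·y(0) - y'(0) and L{y'} = sY - y(0), with y(0) = -4, y'(0) = 1, the left side becomes (s^2 - 2*s - 7)Y - (-4*s + 9).
The right side is L{t^4} = 24/s^5.
So (s^2 - 2*s - 7)Y = 24/s^5 + (-4*s + 9).
Solve for Y(s) and write it as one ratio of polynomials.

Y(s) = (-4*s^6 + 9*s^5 + 24)/(s^7 - 2*s^6 - 7*s^5)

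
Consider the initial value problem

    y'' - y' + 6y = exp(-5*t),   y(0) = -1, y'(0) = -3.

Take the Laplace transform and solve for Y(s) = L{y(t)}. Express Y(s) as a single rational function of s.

Apply the Laplace transform to the equation.
Using L{y''} = s^2 Y - s·y(0) - y'(0) and L{y'} = sY - y(0), with y(0) = -1, y'(0) = -3, the left side becomes (s^2 - s + 6)Y - (-s - 2).
The right side is L{exp(-5*t)} = 1/(s + 5).
So (s^2 - s + 6)Y = 1/(s + 5) + (-s - 2).
Isolate Y and clear denominators.

Y(s) = (-s^2 - 7*s - 9)/(s^3 + 4*s^2 + s + 30)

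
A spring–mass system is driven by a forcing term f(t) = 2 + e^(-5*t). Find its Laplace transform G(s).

G(s) = 1/(s + 5) + 2/s

By linearity of the Laplace transform, transform each term separately.
L{e^(-5t)} = 1/(s + 5); L{2} = 2/s.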